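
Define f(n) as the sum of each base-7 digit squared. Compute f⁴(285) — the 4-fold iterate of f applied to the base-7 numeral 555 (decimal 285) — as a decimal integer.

285 = (5,5,5)_7 → 5² + 5² + 5² = 75
75 = (1,3,5)_7 → 1² + 3² + 5² = 35
35 = (5,0)_7 → 5² + 0² = 25
25 = (3,4)_7 → 3² + 4² = 25

25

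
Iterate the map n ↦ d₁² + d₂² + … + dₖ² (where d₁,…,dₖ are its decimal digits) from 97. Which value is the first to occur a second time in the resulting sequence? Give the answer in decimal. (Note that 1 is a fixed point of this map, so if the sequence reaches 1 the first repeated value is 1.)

1

97 → 9² + 7² = 130
130 → 1² + 3² + 0² = 10
10 → 1² + 0² = 1  — reached the fixed point 1.
1 → 1, so 1 is the first repeated value.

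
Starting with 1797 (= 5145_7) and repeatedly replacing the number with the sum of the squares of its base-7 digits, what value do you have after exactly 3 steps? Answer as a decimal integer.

1797 = (5,1,4,5)_7 → 5² + 1² + 4² + 5² = 67
67 = (1,2,4)_7 → 1² + 2² + 4² = 21
21 = (3,0)_7 → 3² + 0² = 9

9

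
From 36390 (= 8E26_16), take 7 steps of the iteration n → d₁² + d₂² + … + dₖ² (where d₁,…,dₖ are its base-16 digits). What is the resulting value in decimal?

16

36390 = (8,14,2,6)_16 → 300
300 = (1,2,12)_16 → 149
149 = (9,5)_16 → 106
106 = (6,10)_16 → 136
136 = (8,8)_16 → 128
128 = (8,0)_16 → 64
64 = (4,0)_16 → 16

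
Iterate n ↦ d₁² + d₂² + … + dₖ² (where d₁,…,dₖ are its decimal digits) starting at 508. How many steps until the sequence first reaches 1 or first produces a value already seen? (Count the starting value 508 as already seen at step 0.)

508 → 5² + 0² + 8² = 25 + 0 + 64 = 89
89 → 8² + 9² = 64 + 81 = 145
145 → 1² + 4² + 5² = 1 + 16 + 25 = 42
42 → 4² + 2² = 16 + 4 = 20
20 → 2² + 0² = 4 + 0 = 4
4 → 4² = 16
16 → 1² + 6² = 1 + 36 = 37
37 → 3² + 7² = 9 + 49 = 58
58 → 5² + 8² = 25 + 64 = 89  — 89 repeats.
That took 9 steps.

9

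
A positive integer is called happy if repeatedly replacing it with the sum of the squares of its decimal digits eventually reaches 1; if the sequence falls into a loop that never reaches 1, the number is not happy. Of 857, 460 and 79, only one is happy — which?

857: 857 → 138 → 74 → 65 → 61 → 37 → 58 → 89 → 145 → 42 → 20 → 4 → 16 → 37  — repeats 37 (not happy)
460: 460 → 52 → 29 → 85 → 89 → 145 → 42 → 20 → 4 → 16 → 37 → 58 → 89  — repeats 89 (not happy)
79: 79 → 130 → 10 → 1  — reaches 1 (happy)

79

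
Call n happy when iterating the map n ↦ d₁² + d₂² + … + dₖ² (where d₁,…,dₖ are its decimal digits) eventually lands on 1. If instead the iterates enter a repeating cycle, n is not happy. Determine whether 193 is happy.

happy

193 → 1² + 9² + 3² = 91
91 → 9² + 1² = 82
82 → 8² + 2² = 68
68 → 6² + 8² = 100
100 → 1² + 0² + 0² = 1  — reached 1.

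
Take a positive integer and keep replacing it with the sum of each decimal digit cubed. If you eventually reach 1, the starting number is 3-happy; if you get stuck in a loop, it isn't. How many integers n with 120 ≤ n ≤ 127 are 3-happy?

120: 120 → 9 → 729 → 1080 → 513 → 153 → 153  — not 3-happy
121: 121 → 10 → 1  — 3-happy
122: 122 → 17 → 344 → 155 → 251 → 134 → 92 → 737 → 713 → 371 → 371  — not 3-happy
123: 123 → 36 → 243 → 99 → 1458 → 702 → 351 → 153 → 153  — not 3-happy
124: 124 → 73 → 370 → 370  — not 3-happy
125: 125 → 134 → 92 → 737 → 713 → 371 → 371  — not 3-happy
126: 126 → 225 → 141 → 66 → 432 → 99 → 1458 → 702 → 351 → 153 → 153  — not 3-happy
127: 127 → 352 → 160 → 217 → 352  — not 3-happy
3-happy: 121

1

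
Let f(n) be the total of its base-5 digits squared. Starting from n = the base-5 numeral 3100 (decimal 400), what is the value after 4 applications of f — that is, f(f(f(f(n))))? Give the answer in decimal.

10

400 = (3,1,0,0)_5 → 3² + 1² + 0² + 0² = 9 + 1 + 0 + 0 = 10
10 = (2,0)_5 → 2² + 0² = 4 + 0 = 4
4 = (4)_5 → 4² = 16
16 = (3,1)_5 → 3² + 1² = 9 + 1 = 10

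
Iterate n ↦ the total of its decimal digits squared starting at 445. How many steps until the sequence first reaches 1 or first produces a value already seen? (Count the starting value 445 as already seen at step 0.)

445 → 4² + 4² + 5² = 16 + 16 + 25 = 57
57 → 5² + 7² = 25 + 49 = 74
74 → 7² + 4² = 49 + 16 = 65
65 → 6² + 5² = 36 + 25 = 61
61 → 6² + 1² = 36 + 1 = 37
37 → 3² + 7² = 9 + 49 = 58
58 → 5² + 8² = 25 + 64 = 89
89 → 8² + 9² = 64 + 81 = 145
145 → 1² + 4² + 5² = 1 + 16 + 25 = 42
42 → 4² + 2² = 16 + 4 = 20
20 → 2² + 0² = 4 + 0 = 4
4 → 4² = 16
16 → 1² + 6² = 1 + 36 = 37  — 37 repeats.
That took 13 steps.

13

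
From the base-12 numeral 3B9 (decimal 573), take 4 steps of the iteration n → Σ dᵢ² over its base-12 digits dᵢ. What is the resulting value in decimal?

90

573 = (3,11,9)_12 → 3² + 11² + 9² = 211
211 = (1,5,7)_12 → 1² + 5² + 7² = 75
75 = (6,3)_12 → 6² + 3² = 45
45 = (3,9)_12 → 3² + 9² = 90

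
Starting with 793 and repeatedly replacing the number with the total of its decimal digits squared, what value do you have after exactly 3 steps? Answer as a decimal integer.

82

793 → 7² + 9² + 3² = 49 + 81 + 9 = 139
139 → 1² + 3² + 9² = 1 + 9 + 81 = 91
91 → 9² + 1² = 81 + 1 = 82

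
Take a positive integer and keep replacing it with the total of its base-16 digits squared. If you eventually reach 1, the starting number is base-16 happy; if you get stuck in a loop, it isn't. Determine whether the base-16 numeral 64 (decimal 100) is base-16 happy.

100 = (6,4)_16 → 6² + 4² = 52
52 = (3,4)_16 → 3² + 4² = 25
25 = (1,9)_16 → 1² + 9² = 82
82 = (5,2)_16 → 5² + 2² = 29
29 = (1,13)_16 → 1² + 13² = 170
170 = (10,10)_16 → 10² + 10² = 200
200 = (12,8)_16 → 12² + 8² = 208
208 = (13,0)_16 → 13² + 0² = 169
169 = (10,9)_16 → 10² + 9² = 181
181 = (11,5)_16 → 11² + 5² = 146
146 = (9,2)_16 → 9² + 2² = 85
85 = (5,5)_16 → 5² + 5² = 50
50 = (3,2)_16 → 3² + 2² = 13
13 = (13)_16 → 13² = 169  — 169 already seen; the sequence cycles without reaching 1.

not base-16 happy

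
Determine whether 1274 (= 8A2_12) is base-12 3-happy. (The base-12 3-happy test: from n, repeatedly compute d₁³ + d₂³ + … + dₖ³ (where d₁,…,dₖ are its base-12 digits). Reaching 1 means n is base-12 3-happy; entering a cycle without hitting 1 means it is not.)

base-12 3-happy

1274 = (8,10,2)_12 → 1520
1520 = (10,6,8)_12 → 1728
1728 = (1,0,0,0)_12 → 1  — reached 1.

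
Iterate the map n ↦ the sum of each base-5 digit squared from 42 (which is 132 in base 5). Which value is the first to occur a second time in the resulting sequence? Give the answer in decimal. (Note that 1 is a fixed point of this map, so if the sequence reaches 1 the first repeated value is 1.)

42 = (1,3,2)_5 → 1² + 3² + 2² = 1 + 9 + 4 = 14
14 = (2,4)_5 → 2² + 4² = 4 + 16 = 20
20 = (4,0)_5 → 4² + 0² = 16 + 0 = 16
16 = (3,1)_5 → 3² + 1² = 9 + 1 = 10
10 = (2,0)_5 → 2² + 0² = 4 + 0 = 4
4 = (4)_5 → 4² = 16  — 16 already appeared earlier.

16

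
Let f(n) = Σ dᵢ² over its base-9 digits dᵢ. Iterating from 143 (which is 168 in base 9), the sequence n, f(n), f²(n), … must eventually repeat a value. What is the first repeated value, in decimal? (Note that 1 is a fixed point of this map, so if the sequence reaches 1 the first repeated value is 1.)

1

143 = (1,6,8)_9 → 1² + 6² + 8² = 1 + 36 + 64 = 101
101 = (1,2,2)_9 → 1² + 2² + 2² = 1 + 4 + 4 = 9
9 = (1,0)_9 → 1² + 0² = 1 + 0 = 1  — reached the fixed point 1.
1 → 1, so 1 is the first repeated value.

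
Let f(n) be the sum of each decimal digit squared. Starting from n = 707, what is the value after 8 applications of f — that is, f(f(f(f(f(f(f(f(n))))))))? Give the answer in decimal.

58

707 → 98
98 → 145
145 → 42
42 → 20
20 → 4
4 → 16
16 → 37
37 → 58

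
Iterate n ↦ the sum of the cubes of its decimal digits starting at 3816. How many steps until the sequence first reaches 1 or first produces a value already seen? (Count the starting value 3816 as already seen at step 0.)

3816 → 3³ + 8³ + 1³ + 6³ = 756
756 → 7³ + 5³ + 6³ = 684
684 → 6³ + 8³ + 4³ = 792
792 → 7³ + 9³ + 2³ = 1080
1080 → 1³ + 0³ + 8³ + 0³ = 513
513 → 5³ + 1³ + 3³ = 153
153 → 1³ + 5³ + 3³ = 153  — 153 repeats.
That took 7 steps.

7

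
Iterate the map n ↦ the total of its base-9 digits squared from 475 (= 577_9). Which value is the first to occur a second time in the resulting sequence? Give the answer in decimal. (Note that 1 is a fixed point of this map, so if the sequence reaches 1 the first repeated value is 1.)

475 = (5,7,7)_9 → 5² + 7² + 7² = 123
123 = (1,4,6)_9 → 1² + 4² + 6² = 53
53 = (5,8)_9 → 5² + 8² = 89
89 = (1,0,8)_9 → 1² + 0² + 8² = 65
65 = (7,2)_9 → 7² + 2² = 53  — 53 already appeared earlier.

53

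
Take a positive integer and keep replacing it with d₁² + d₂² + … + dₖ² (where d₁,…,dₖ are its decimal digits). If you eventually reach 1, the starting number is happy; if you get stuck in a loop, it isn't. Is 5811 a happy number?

happy

5811 → 5² + 8² + 1² + 1² = 91
91 → 9² + 1² = 82
82 → 8² + 2² = 68
68 → 6² + 8² = 100
100 → 1² + 0² + 0² = 1  — reached 1.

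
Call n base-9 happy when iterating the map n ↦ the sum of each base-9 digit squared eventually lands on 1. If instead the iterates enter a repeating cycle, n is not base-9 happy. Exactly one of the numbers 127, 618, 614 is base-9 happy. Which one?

127

127: 127 → 27 → 9 → 1  — reaches 1 (base-9 happy)
618: 618 → 110 → 14 → 26 → 68 → 74 → 68  — repeats 68 (not base-9 happy)
614: 614 → 78 → 100 → 6 → 36 → 16 → 50 → 50  — repeats 50 (not base-9 happy)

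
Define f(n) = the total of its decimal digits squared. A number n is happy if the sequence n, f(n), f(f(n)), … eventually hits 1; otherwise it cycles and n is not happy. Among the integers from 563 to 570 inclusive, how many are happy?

3

563: 563 → 70 → 49 → 97 → 130 → 10 → 1  (reaches 1)
564: 564 → 77 → 98 → 145 → 42 → 20 → 4 → 16 → 37 → 58 → 89 → 145  (repeats 145)
565: 565 → 86 → 100 → 1  (reaches 1)
566: 566 → 97 → 130 → 10 → 1  (reaches 1)
567: 567 → 110 → 2 → 4 → 16 → 37 → 58 → 89 → 145 → 42 → 20 → 4  (repeats 4)
568: 568 → 125 → 30 → 9 → 81 → 65 → 61 → 37 → 58 → 89 → 145 → 42 → 20 → 4 → 16 → 37  (repeats 37)
569: 569 → 142 → 21 → 5 → 25 → 29 → 85 → 89 → 145 → 42 → 20 → 4 → 16 → 37 → 58 → 89  (repeats 89)
570: 570 → 74 → 65 → 61 → 37 → 58 → 89 → 145 → 42 → 20 → 4 → 16 → 37  (repeats 37)
happy: 563, 565, 566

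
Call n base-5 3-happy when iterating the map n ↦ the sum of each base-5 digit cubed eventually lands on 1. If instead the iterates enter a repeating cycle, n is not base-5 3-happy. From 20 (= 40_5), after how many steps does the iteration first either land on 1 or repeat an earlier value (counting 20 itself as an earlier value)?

20 = (4,0)_5 → 4³ + 0³ = 64 + 0 = 64
64 = (2,2,4)_5 → 2³ + 2³ + 4³ = 8 + 8 + 64 = 80
80 = (3,1,0)_5 → 3³ + 1³ + 0³ = 27 + 1 + 0 = 28
28 = (1,0,3)_5 → 1³ + 0³ + 3³ = 1 + 0 + 27 = 28  — 28 repeats.
That took 4 steps.

4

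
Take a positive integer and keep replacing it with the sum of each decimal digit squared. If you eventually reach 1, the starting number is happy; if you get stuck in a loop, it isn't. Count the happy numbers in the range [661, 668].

661: 661 → 73 → 58 → 89 → 145 → 42 → 20 → 4 → 16 → 37 → 58  — not happy
662: 662 → 76 → 85 → 89 → 145 → 42 → 20 → 4 → 16 → 37 → 58 → 89  — not happy
663: 663 → 81 → 65 → 61 → 37 → 58 → 89 → 145 → 42 → 20 → 4 → 16 → 37  — not happy
664: 664 → 88 → 128 → 69 → 117 → 51 → 26 → 40 → 16 → 37 → 58 → 89 → 145 → 42 → 20 → 4 → 16  — not happy
665: 665 → 97 → 130 → 10 → 1  — happy
666: 666 → 108 → 65 → 61 → 37 → 58 → 89 → 145 → 42 → 20 → 4 → 16 → 37  — not happy
667: 667 → 121 → 6 → 36 → 45 → 41 → 17 → 50 → 25 → 29 → 85 → 89 → 145 → 42 → 20 → 4 → 16 → 37 → 58 → 89  — not happy
668: 668 → 136 → 46 → 52 → 29 → 85 → 89 → 145 → 42 → 20 → 4 → 16 → 37 → 58 → 89  — not happy
happy: 665

1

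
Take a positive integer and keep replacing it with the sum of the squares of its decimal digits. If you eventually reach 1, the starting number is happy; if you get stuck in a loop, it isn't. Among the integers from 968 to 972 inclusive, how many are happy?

968: 968 → 181 → 66 → 72 → 53 → 34 → 25 → 29 → 85 → 89 → 145 → 42 → 20 → 4 → 16 → 37 → 58 → 89  (repeats 89)
969: 969 → 198 → 146 → 53 → 34 → 25 → 29 → 85 → 89 → 145 → 42 → 20 → 4 → 16 → 37 → 58 → 89  (repeats 89)
970: 970 → 130 → 10 → 1  (reaches 1)
971: 971 → 131 → 11 → 2 → 4 → 16 → 37 → 58 → 89 → 145 → 42 → 20 → 4  (repeats 4)
972: 972 → 134 → 26 → 40 → 16 → 37 → 58 → 89 → 145 → 42 → 20 → 4 → 16  (repeats 16)
happy: 970

1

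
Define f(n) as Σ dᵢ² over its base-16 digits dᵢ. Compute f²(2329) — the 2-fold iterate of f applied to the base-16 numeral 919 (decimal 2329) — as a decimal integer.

109

2329 = (9,1,9)_16 → 9² + 1² + 9² = 81 + 1 + 81 = 163
163 = (10,3)_16 → 10² + 3² = 100 + 9 = 109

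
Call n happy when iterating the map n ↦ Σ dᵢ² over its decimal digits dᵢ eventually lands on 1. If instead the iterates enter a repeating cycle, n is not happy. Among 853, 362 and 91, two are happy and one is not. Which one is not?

853

853: 853 → 98 → 145 → 42 → 20 → 4 → 16 → 37 → 58 → 89 → 145  — repeats 145 (not happy)
362: 362 → 49 → 97 → 130 → 10 → 1  — reaches 1 (happy)
91: 91 → 82 → 68 → 100 → 1  — reaches 1 (happy)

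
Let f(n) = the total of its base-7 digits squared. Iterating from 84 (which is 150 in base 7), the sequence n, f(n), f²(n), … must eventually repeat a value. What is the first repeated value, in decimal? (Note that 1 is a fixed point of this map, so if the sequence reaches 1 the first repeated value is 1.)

10

84 = (1,5,0)_7 → 26
26 = (3,5)_7 → 34
34 = (4,6)_7 → 52
52 = (1,0,3)_7 → 10
10 = (1,3)_7 → 10  — 10 already appeared earlier.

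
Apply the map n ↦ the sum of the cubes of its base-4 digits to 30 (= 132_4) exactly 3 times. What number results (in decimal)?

9

30 = (1,3,2)_4 → 1³ + 3³ + 2³ = 1 + 27 + 8 = 36
36 = (2,1,0)_4 → 2³ + 1³ + 0³ = 8 + 1 + 0 = 9
9 = (2,1)_4 → 2³ + 1³ = 8 + 1 = 9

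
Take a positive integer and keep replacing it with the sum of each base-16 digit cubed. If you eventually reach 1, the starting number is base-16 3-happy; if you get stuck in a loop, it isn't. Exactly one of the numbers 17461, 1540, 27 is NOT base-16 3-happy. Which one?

27

17461: 17461 → 280 → 514 → 16 → 1  — reaches 1 (base-16 3-happy)
1540: 1540 → 280 → 514 → 16 → 1  — reaches 1 (base-16 3-happy)
27: 27 → 1332 → 216 → 2709 → 1854 → 3114 → 2736 → 2331 → 2061 → 2709  — repeats 2709 (not base-16 3-happy)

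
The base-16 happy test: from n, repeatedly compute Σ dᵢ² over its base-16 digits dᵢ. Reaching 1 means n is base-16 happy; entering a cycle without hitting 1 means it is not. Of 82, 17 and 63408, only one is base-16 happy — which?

82: 82 → 29 → 170 → 200 → 208 → 169 → 181 → 146 → 85 → 50 → 13 → 169  — repeats 169 (not base-16 happy)
17: 17 → 2 → 4 → 16 → 1  — reaches 1 (base-16 happy)
63408: 63408 → 395 → 186 → 221 → 338 → 30 → 197 → 169 → 181 → 146 → 85 → 50 → 13 → 169  — repeats 169 (not base-16 happy)

17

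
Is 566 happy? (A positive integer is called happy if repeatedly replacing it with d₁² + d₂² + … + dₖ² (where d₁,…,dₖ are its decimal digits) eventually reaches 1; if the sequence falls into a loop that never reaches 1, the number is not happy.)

happy

566 → 97
97 → 130
130 → 10
10 → 1  — reached 1.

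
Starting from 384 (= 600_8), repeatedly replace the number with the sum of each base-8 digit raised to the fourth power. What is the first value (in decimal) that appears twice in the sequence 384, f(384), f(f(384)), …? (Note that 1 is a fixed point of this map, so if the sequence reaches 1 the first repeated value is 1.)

384 = (6,0,0)_8 → 6⁴ + 0⁴ + 0⁴ = 1296 + 0 + 0 = 1296
1296 = (2,4,2,0)_8 → 2⁴ + 4⁴ + 2⁴ + 0⁴ = 16 + 256 + 16 + 0 = 288
288 = (4,4,0)_8 → 4⁴ + 4⁴ + 0⁴ = 256 + 256 + 0 = 512
512 = (1,0,0,0)_8 → 1⁴ + 0⁴ + 0⁴ + 0⁴ = 1 + 0 + 0 + 0 = 1  — reached the fixed point 1.
1 → 1, so 1 is the first repeated value.

1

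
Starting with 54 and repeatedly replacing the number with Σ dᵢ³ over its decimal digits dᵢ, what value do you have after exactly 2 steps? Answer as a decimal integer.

54 → 5³ + 4³ = 125 + 64 = 189
189 → 1³ + 8³ + 9³ = 1 + 512 + 729 = 1242

1242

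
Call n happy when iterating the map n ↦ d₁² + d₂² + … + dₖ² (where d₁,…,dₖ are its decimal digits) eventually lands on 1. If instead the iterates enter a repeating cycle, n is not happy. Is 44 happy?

44 → 32
32 → 13
13 → 10
10 → 1  — reached 1.

happy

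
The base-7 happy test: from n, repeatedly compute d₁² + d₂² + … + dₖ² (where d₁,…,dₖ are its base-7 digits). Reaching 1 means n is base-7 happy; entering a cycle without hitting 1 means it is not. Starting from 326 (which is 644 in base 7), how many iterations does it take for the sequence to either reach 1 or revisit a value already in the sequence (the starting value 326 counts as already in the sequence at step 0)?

326 = (6,4,4)_7 → 6² + 4² + 4² = 36 + 16 + 16 = 68
68 = (1,2,5)_7 → 1² + 2² + 5² = 1 + 4 + 25 = 30
30 = (4,2)_7 → 4² + 2² = 16 + 4 = 20
20 = (2,6)_7 → 2² + 6² = 4 + 36 = 40
40 = (5,5)_7 → 5² + 5² = 25 + 25 = 50
50 = (1,0,1)_7 → 1² + 0² + 1² = 1 + 0 + 1 = 2
2 = (2)_7 → 2² = 4
4 = (4)_7 → 4² = 16
16 = (2,2)_7 → 2² + 2² = 4 + 4 = 8
8 = (1,1)_7 → 1² + 1² = 1 + 1 = 2  — 2 repeats.
That took 10 steps.

10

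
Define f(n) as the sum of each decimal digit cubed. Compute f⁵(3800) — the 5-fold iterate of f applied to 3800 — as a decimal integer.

92

3800 → 3³ + 8³ + 0³ + 0³ = 27 + 512 + 0 + 0 = 539
539 → 5³ + 3³ + 9³ = 125 + 27 + 729 = 881
881 → 8³ + 8³ + 1³ = 512 + 512 + 1 = 1025
1025 → 1³ + 0³ + 2³ + 5³ = 1 + 0 + 8 + 125 = 134
134 → 1³ + 3³ + 4³ = 1 + 27 + 64 = 92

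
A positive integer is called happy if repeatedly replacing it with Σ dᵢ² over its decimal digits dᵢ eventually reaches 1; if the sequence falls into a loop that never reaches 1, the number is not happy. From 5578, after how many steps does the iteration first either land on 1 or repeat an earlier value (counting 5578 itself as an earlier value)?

14

5578 → 5² + 5² + 7² + 8² = 163
163 → 1² + 6² + 3² = 46
46 → 4² + 6² = 52
52 → 5² + 2² = 29
29 → 2² + 9² = 85
85 → 8² + 5² = 89
89 → 8² + 9² = 145
145 → 1² + 4² + 5² = 42
42 → 4² + 2² = 20
20 → 2² + 0² = 4
4 → 4² = 16
16 → 1² + 6² = 37
37 → 3² + 7² = 58
58 → 5² + 8² = 89  — 89 repeats.
That took 14 steps.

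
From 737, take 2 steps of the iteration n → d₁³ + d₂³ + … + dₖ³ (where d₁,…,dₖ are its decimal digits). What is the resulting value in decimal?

371

737 → 7³ + 3³ + 7³ = 343 + 27 + 343 = 713
713 → 7³ + 1³ + 3³ = 343 + 1 + 27 = 371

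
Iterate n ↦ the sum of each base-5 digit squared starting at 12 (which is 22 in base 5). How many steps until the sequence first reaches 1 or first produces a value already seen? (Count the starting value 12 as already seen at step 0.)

5

12 = (2,2)_5 → 2² + 2² = 8
8 = (1,3)_5 → 1² + 3² = 10
10 = (2,0)_5 → 2² + 0² = 4
4 = (4)_5 → 4² = 16
16 = (3,1)_5 → 3² + 1² = 10  — 10 repeats.
That took 5 steps.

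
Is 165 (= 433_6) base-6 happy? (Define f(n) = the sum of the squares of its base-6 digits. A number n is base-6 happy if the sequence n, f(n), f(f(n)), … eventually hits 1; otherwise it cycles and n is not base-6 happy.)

165 = (4,3,3)_6 → 4² + 3² + 3² = 16 + 9 + 9 = 34
34 = (5,4)_6 → 5² + 4² = 25 + 16 = 41
41 = (1,0,5)_6 → 1² + 0² + 5² = 1 + 0 + 25 = 26
26 = (4,2)_6 → 4² + 2² = 16 + 4 = 20
20 = (3,2)_6 → 3² + 2² = 9 + 4 = 13
13 = (2,1)_6 → 2² + 1² = 4 + 1 = 5
5 = (5)_6 → 5² = 25
25 = (4,1)_6 → 4² + 1² = 16 + 1 = 17
17 = (2,5)_6 → 2² + 5² = 4 + 25 = 29
29 = (4,5)_6 → 4² + 5² = 16 + 25 = 41  — 41 already seen; the sequence cycles without reaching 1.

not base-6 happy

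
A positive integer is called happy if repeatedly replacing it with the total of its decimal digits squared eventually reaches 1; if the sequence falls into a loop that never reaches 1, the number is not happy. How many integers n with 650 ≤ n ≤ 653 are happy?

1

650: 650 → 61 → 37 → 58 → 89 → 145 → 42 → 20 → 4 → 16 → 37  (repeats 37)
651: 651 → 62 → 40 → 16 → 37 → 58 → 89 → 145 → 42 → 20 → 4 → 16  (repeats 16)
652: 652 → 65 → 61 → 37 → 58 → 89 → 145 → 42 → 20 → 4 → 16 → 37  (repeats 37)
653: 653 → 70 → 49 → 97 → 130 → 10 → 1  (reaches 1)
happy: 653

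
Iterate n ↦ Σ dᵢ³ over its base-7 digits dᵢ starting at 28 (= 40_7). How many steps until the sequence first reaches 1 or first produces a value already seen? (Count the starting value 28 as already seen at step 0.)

28 = (4,0)_7 → 4³ + 0³ = 64
64 = (1,2,1)_7 → 1³ + 2³ + 1³ = 10
10 = (1,3)_7 → 1³ + 3³ = 28  — 28 repeats.
That took 3 steps.

3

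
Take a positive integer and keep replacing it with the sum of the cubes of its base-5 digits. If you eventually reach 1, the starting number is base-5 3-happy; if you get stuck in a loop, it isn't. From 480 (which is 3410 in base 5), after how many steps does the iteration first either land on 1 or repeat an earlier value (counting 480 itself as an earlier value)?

480 = (3,4,1,0)_5 → 3³ + 4³ + 1³ + 0³ = 27 + 64 + 1 + 0 = 92
92 = (3,3,2)_5 → 3³ + 3³ + 2³ = 27 + 27 + 8 = 62
62 = (2,2,2)_5 → 2³ + 2³ + 2³ = 8 + 8 + 8 = 24
24 = (4,4)_5 → 4³ + 4³ = 64 + 64 = 128
128 = (1,0,0,3)_5 → 1³ + 0³ + 0³ + 3³ = 1 + 0 + 0 + 27 = 28
28 = (1,0,3)_5 → 1³ + 0³ + 3³ = 1 + 0 + 27 = 28  — 28 repeats.
That took 6 steps.

6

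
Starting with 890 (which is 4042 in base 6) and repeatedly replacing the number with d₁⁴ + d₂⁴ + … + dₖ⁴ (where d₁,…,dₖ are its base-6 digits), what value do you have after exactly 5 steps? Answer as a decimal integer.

1522

890 = (4,0,4,2)_6 → 4⁴ + 0⁴ + 4⁴ + 2⁴ = 256 + 0 + 256 + 16 = 528
528 = (2,2,4,0)_6 → 2⁴ + 2⁴ + 4⁴ + 0⁴ = 16 + 16 + 256 + 0 = 288
288 = (1,2,0,0)_6 → 1⁴ + 2⁴ + 0⁴ + 0⁴ = 1 + 16 + 0 + 0 = 17
17 = (2,5)_6 → 2⁴ + 5⁴ = 16 + 625 = 641
641 = (2,5,4,5)_6 → 2⁴ + 5⁴ + 4⁴ + 5⁴ = 16 + 625 + 256 + 625 = 1522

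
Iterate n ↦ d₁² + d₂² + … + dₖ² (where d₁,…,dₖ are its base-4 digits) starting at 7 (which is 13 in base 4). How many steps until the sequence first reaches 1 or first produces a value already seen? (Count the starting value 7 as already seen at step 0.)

4

7 = (1,3)_4 → 10
10 = (2,2)_4 → 8
8 = (2,0)_4 → 4
4 = (1,0)_4 → 1  — reached 1.
That took 4 steps.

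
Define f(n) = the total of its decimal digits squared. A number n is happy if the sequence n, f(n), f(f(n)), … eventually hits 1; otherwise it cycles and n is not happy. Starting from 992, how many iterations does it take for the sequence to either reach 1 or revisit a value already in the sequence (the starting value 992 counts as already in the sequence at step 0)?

11

992 → 9² + 9² + 2² = 81 + 81 + 4 = 166
166 → 1² + 6² + 6² = 1 + 36 + 36 = 73
73 → 7² + 3² = 49 + 9 = 58
58 → 5² + 8² = 25 + 64 = 89
89 → 8² + 9² = 64 + 81 = 145
145 → 1² + 4² + 5² = 1 + 16 + 25 = 42
42 → 4² + 2² = 16 + 4 = 20
20 → 2² + 0² = 4 + 0 = 4
4 → 4² = 16
16 → 1² + 6² = 1 + 36 = 37
37 → 3² + 7² = 9 + 49 = 58  — 58 repeats.
That took 11 steps.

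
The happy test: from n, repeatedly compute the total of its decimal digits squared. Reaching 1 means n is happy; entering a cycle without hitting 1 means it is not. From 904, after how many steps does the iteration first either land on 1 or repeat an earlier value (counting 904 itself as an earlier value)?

904 → 9² + 0² + 4² = 81 + 0 + 16 = 97
97 → 9² + 7² = 81 + 49 = 130
130 → 1² + 3² + 0² = 1 + 9 + 0 = 10
10 → 1² + 0² = 1 + 0 = 1  — reached 1.
That took 4 steps.

4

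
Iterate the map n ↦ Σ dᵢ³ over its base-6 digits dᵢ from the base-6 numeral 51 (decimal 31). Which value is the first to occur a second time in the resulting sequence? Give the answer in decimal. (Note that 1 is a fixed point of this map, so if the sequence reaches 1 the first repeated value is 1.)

28

31 = (5,1)_6 → 5³ + 1³ = 126
126 = (3,3,0)_6 → 3³ + 3³ + 0³ = 54
54 = (1,3,0)_6 → 1³ + 3³ + 0³ = 28
28 = (4,4)_6 → 4³ + 4³ = 128
128 = (3,3,2)_6 → 3³ + 3³ + 2³ = 62
62 = (1,4,2)_6 → 1³ + 4³ + 2³ = 73
73 = (2,0,1)_6 → 2³ + 0³ + 1³ = 9
9 = (1,3)_6 → 1³ + 3³ = 28  — 28 already appeared earlier.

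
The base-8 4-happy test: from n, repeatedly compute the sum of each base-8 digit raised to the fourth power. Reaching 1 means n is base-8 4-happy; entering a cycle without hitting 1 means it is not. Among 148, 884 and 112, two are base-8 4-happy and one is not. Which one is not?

112

148: 148 → 288 → 512 → 1  — reaches 1 (base-8 4-happy)
884: 884 → 2178 → 288 → 512 → 1  — reaches 1 (base-8 4-happy)
112: 112 → 1297 → 289 → 513 → 2 → 16 → 16  — repeats 16 (not base-8 4-happy)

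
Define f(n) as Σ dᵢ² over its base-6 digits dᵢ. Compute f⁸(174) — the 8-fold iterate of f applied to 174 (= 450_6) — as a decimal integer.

174 = (4,5,0)_6 → 4² + 5² + 0² = 41
41 = (1,0,5)_6 → 1² + 0² + 5² = 26
26 = (4,2)_6 → 4² + 2² = 20
20 = (3,2)_6 → 3² + 2² = 13
13 = (2,1)_6 → 2² + 1² = 5
5 = (5)_6 → 5² = 25
25 = (4,1)_6 → 4² + 1² = 17
17 = (2,5)_6 → 2² + 5² = 29

29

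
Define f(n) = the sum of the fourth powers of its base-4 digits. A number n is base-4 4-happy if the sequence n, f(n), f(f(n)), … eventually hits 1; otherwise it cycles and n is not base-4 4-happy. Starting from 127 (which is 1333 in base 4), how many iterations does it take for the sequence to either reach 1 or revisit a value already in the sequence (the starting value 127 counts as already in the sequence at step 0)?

5

127 = (1,3,3,3)_4 → 1⁴ + 3⁴ + 3⁴ + 3⁴ = 244
244 = (3,3,1,0)_4 → 3⁴ + 3⁴ + 1⁴ + 0⁴ = 163
163 = (2,2,0,3)_4 → 2⁴ + 2⁴ + 0⁴ + 3⁴ = 113
113 = (1,3,0,1)_4 → 1⁴ + 3⁴ + 0⁴ + 1⁴ = 83
83 = (1,1,0,3)_4 → 1⁴ + 1⁴ + 0⁴ + 3⁴ = 83  — 83 repeats.
That took 5 steps.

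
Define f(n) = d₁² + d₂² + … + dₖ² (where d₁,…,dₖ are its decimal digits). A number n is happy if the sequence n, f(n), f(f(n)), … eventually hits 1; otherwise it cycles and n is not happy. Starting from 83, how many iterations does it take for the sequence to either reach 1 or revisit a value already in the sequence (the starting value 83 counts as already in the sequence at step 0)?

10

83 → 73
73 → 58
58 → 89
89 → 145
145 → 42
42 → 20
20 → 4
4 → 16
16 → 37
37 → 58  — 58 repeats.
That took 10 steps.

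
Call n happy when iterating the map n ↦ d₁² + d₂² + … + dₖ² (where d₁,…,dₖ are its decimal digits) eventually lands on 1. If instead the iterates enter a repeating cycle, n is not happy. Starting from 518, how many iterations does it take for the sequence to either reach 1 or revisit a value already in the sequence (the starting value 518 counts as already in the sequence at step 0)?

518 → 5² + 1² + 8² = 90
90 → 9² + 0² = 81
81 → 8² + 1² = 65
65 → 6² + 5² = 61
61 → 6² + 1² = 37
37 → 3² + 7² = 58
58 → 5² + 8² = 89
89 → 8² + 9² = 145
145 → 1² + 4² + 5² = 42
42 → 4² + 2² = 20
20 → 2² + 0² = 4
4 → 4² = 16
16 → 1² + 6² = 37  — 37 repeats.
That took 13 steps.

13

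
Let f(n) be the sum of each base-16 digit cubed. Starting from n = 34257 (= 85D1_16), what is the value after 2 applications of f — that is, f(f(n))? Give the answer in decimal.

34257 = (8,5,13,1)_16 → 8³ + 5³ + 13³ + 1³ = 2835
2835 = (11,1,3)_16 → 11³ + 1³ + 3³ = 1359

1359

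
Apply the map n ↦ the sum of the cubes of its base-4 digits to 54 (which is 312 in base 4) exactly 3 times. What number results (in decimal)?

9

54 = (3,1,2)_4 → 3³ + 1³ + 2³ = 27 + 1 + 8 = 36
36 = (2,1,0)_4 → 2³ + 1³ + 0³ = 8 + 1 + 0 = 9
9 = (2,1)_4 → 2³ + 1³ = 8 + 1 = 9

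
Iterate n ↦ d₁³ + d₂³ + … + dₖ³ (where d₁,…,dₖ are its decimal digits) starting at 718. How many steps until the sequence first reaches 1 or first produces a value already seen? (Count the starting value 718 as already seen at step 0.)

8

718 → 7³ + 1³ + 8³ = 856
856 → 8³ + 5³ + 6³ = 853
853 → 8³ + 5³ + 3³ = 664
664 → 6³ + 6³ + 4³ = 496
496 → 4³ + 9³ + 6³ = 1009
1009 → 1³ + 0³ + 0³ + 9³ = 730
730 → 7³ + 3³ + 0³ = 370
370 → 3³ + 7³ + 0³ = 370  — 370 repeats.
That took 8 steps.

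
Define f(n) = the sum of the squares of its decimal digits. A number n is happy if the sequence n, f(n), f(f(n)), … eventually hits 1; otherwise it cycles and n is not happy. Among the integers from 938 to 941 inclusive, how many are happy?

1

938: 938 → 154 → 42 → 20 → 4 → 16 → 37 → 58 → 89 → 145 → 42  (repeats 42)
939: 939 → 171 → 51 → 26 → 40 → 16 → 37 → 58 → 89 → 145 → 42 → 20 → 4 → 16  (repeats 16)
940: 940 → 97 → 130 → 10 → 1  (reaches 1)
941: 941 → 98 → 145 → 42 → 20 → 4 → 16 → 37 → 58 → 89 → 145  (repeats 145)
happy: 940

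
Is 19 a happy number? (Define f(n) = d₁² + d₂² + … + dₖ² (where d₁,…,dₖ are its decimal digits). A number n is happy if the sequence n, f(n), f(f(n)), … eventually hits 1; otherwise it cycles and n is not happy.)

happy

19 → 82
82 → 68
68 → 100
100 → 1  — reached 1.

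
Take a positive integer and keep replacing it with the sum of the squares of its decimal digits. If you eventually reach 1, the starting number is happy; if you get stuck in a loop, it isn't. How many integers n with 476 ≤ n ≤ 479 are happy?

1

476: 476 → 101 → 2 → 4 → 16 → 37 → 58 → 89 → 145 → 42 → 20 → 4  — not happy
477: 477 → 114 → 18 → 65 → 61 → 37 → 58 → 89 → 145 → 42 → 20 → 4 → 16 → 37  — not happy
478: 478 → 129 → 86 → 100 → 1  — happy
479: 479 → 146 → 53 → 34 → 25 → 29 → 85 → 89 → 145 → 42 → 20 → 4 → 16 → 37 → 58 → 89  — not happy
happy: 478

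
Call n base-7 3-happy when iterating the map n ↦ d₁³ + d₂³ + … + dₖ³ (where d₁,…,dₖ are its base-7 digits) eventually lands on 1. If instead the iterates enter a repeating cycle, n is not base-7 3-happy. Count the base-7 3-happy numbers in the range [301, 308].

1

301: 301 → 217 → 91 → 217  — not base-7 3-happy
302: 302 → 218 → 92 → 218  — not base-7 3-happy
303: 303 → 225 → 129 → 99 → 9 → 9  — not base-7 3-happy
304: 304 → 244 → 496 → 244  — not base-7 3-happy
305: 305 → 281 → 251 → 341 → 557 → 137 → 197 → 65 → 17 → 35 → 125 → 251  — not base-7 3-happy
306: 306 → 342 → 648 → 282 → 258 → 342  — not base-7 3-happy
307: 307 → 433 → 343 → 1  — base-7 3-happy
308: 308 → 224 → 128 → 80 → 92 → 218 → 92  — not base-7 3-happy
base-7 3-happy: 307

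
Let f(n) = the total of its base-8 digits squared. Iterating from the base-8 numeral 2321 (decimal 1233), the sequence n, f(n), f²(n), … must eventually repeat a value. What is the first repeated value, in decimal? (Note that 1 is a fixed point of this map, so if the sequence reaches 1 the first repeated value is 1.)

1

1233 = (2,3,2,1)_8 → 2² + 3² + 2² + 1² = 4 + 9 + 4 + 1 = 18
18 = (2,2)_8 → 2² + 2² = 4 + 4 = 8
8 = (1,0)_8 → 1² + 0² = 1 + 0 = 1  — reached the fixed point 1.
1 → 1, so 1 is the first repeated value.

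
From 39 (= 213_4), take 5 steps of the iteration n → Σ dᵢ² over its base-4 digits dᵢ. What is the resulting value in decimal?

4

39 = (2,1,3)_4 → 2² + 1² + 3² = 14
14 = (3,2)_4 → 3² + 2² = 13
13 = (3,1)_4 → 3² + 1² = 10
10 = (2,2)_4 → 2² + 2² = 8
8 = (2,0)_4 → 2² + 0² = 4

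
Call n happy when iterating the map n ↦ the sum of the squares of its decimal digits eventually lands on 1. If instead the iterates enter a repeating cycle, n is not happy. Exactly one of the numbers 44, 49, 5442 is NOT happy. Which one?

5442

44: 44 → 32 → 13 → 10 → 1  — reaches 1 (happy)
49: 49 → 97 → 130 → 10 → 1  — reaches 1 (happy)
5442: 5442 → 61 → 37 → 58 → 89 → 145 → 42 → 20 → 4 → 16 → 37  — repeats 37 (not happy)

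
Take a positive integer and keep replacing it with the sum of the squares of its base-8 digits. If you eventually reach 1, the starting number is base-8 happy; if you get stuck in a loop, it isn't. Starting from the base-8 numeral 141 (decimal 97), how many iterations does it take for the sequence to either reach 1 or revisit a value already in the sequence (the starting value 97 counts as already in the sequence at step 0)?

3

97 = (1,4,1)_8 → 1² + 4² + 1² = 1 + 16 + 1 = 18
18 = (2,2)_8 → 2² + 2² = 4 + 4 = 8
8 = (1,0)_8 → 1² + 0² = 1 + 0 = 1  — reached 1.
That took 3 steps.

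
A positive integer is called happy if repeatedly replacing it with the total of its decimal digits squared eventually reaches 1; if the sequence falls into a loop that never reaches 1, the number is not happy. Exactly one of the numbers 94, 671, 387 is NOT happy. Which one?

94: 94 → 97 → 130 → 10 → 1  — reaches 1 (happy)
671: 671 → 86 → 100 → 1  — reaches 1 (happy)
387: 387 → 122 → 9 → 81 → 65 → 61 → 37 → 58 → 89 → 145 → 42 → 20 → 4 → 16 → 37  — repeats 37 (not happy)

387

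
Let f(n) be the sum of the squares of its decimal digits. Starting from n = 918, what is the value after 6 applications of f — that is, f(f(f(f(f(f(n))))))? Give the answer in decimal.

85

918 → 9² + 1² + 8² = 81 + 1 + 64 = 146
146 → 1² + 4² + 6² = 1 + 16 + 36 = 53
53 → 5² + 3² = 25 + 9 = 34
34 → 3² + 4² = 9 + 16 = 25
25 → 2² + 5² = 4 + 25 = 29
29 → 2² + 9² = 4 + 81 = 85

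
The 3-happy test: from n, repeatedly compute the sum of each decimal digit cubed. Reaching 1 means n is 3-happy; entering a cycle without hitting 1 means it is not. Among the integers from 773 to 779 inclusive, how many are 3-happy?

1

773: 773 → 713 → 371 → 371  — not 3-happy
774: 774 → 750 → 468 → 792 → 1080 → 513 → 153 → 153  — not 3-happy
775: 775 → 811 → 514 → 190 → 730 → 370 → 370  — not 3-happy
776: 776 → 902 → 737 → 713 → 371 → 371  — not 3-happy
777: 777 → 1029 → 738 → 882 → 1032 → 36 → 243 → 99 → 1458 → 702 → 351 → 153 → 153  — not 3-happy
778: 778 → 1198 → 1243 → 100 → 1  — 3-happy
779: 779 → 1415 → 191 → 731 → 371 → 371  — not 3-happy
3-happy: 778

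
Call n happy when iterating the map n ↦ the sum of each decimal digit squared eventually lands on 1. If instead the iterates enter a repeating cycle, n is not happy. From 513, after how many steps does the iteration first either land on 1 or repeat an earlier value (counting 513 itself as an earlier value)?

14

513 → 5² + 1² + 3² = 25 + 1 + 9 = 35
35 → 3² + 5² = 9 + 25 = 34
34 → 3² + 4² = 9 + 16 = 25
25 → 2² + 5² = 4 + 25 = 29
29 → 2² + 9² = 4 + 81 = 85
85 → 8² + 5² = 64 + 25 = 89
89 → 8² + 9² = 64 + 81 = 145
145 → 1² + 4² + 5² = 1 + 16 + 25 = 42
42 → 4² + 2² = 16 + 4 = 20
20 → 2² + 0² = 4 + 0 = 4
4 → 4² = 16
16 → 1² + 6² = 1 + 36 = 37
37 → 3² + 7² = 9 + 49 = 58
58 → 5² + 8² = 25 + 64 = 89  — 89 repeats.
That took 14 steps.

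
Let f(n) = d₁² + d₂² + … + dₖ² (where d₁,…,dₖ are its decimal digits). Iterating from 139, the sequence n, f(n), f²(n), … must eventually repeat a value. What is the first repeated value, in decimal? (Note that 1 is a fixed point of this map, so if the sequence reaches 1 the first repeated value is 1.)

1

139 → 1² + 3² + 9² = 91
91 → 9² + 1² = 82
82 → 8² + 2² = 68
68 → 6² + 8² = 100
100 → 1² + 0² + 0² = 1  — reached the fixed point 1.
1 → 1, so 1 is the first repeated value.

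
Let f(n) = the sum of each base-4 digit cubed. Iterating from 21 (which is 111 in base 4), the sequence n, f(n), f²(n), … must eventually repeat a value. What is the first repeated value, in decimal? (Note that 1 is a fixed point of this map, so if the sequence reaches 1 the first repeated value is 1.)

9

21 = (1,1,1)_4 → 1³ + 1³ + 1³ = 3
3 = (3)_4 → 3³ = 27
27 = (1,2,3)_4 → 1³ + 2³ + 3³ = 36
36 = (2,1,0)_4 → 2³ + 1³ + 0³ = 9
9 = (2,1)_4 → 2³ + 1³ = 9  — 9 already appeared earlier.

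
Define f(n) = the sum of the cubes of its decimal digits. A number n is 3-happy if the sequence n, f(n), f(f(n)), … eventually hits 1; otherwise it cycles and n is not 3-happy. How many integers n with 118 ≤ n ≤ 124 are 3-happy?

118: 118 → 514 → 190 → 730 → 370 → 370  — not 3-happy
119: 119 → 731 → 371 → 371  — not 3-happy
120: 120 → 9 → 729 → 1080 → 513 → 153 → 153  — not 3-happy
121: 121 → 10 → 1  — 3-happy
122: 122 → 17 → 344 → 155 → 251 → 134 → 92 → 737 → 713 → 371 → 371  — not 3-happy
123: 123 → 36 → 243 → 99 → 1458 → 702 → 351 → 153 → 153  — not 3-happy
124: 124 → 73 → 370 → 370  — not 3-happy
3-happy: 121

1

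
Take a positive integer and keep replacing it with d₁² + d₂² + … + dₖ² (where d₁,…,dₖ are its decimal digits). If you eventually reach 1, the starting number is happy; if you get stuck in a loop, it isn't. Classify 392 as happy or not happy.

happy

392 → 3² + 9² + 2² = 9 + 81 + 4 = 94
94 → 9² + 4² = 81 + 16 = 97
97 → 9² + 7² = 81 + 49 = 130
130 → 1² + 3² + 0² = 1 + 9 + 0 = 10
10 → 1² + 0² = 1 + 0 = 1  — reached 1.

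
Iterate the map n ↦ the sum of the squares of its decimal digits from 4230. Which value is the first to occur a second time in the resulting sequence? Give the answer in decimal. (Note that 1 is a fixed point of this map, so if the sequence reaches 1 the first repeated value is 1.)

89

4230 → 4² + 2² + 3² + 0² = 16 + 4 + 9 + 0 = 29
29 → 2² + 9² = 4 + 81 = 85
85 → 8² + 5² = 64 + 25 = 89
89 → 8² + 9² = 64 + 81 = 145
145 → 1² + 4² + 5² = 1 + 16 + 25 = 42
42 → 4² + 2² = 16 + 4 = 20
20 → 2² + 0² = 4 + 0 = 4
4 → 4² = 16
16 → 1² + 6² = 1 + 36 = 37
37 → 3² + 7² = 9 + 49 = 58
58 → 5² + 8² = 25 + 64 = 89  — 89 already appeared earlier.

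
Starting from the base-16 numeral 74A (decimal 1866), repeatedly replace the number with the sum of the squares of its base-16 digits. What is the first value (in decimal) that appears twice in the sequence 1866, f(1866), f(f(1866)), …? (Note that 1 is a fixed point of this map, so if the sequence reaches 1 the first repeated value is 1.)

169

1866 = (7,4,10)_16 → 7² + 4² + 10² = 49 + 16 + 100 = 165
165 = (10,5)_16 → 10² + 5² = 100 + 25 = 125
125 = (7,13)_16 → 7² + 13² = 49 + 169 = 218
218 = (13,10)_16 → 13² + 10² = 169 + 100 = 269
269 = (1,0,13)_16 → 1² + 0² + 13² = 1 + 0 + 169 = 170
170 = (10,10)_16 → 10² + 10² = 100 + 100 = 200
200 = (12,8)_16 → 12² + 8² = 144 + 64 = 208
208 = (13,0)_16 → 13² + 0² = 169 + 0 = 169
169 = (10,9)_16 → 10² + 9² = 100 + 81 = 181
181 = (11,5)_16 → 11² + 5² = 121 + 25 = 146
146 = (9,2)_16 → 9² + 2² = 81 + 4 = 85
85 = (5,5)_16 → 5² + 5² = 25 + 25 = 50
50 = (3,2)_16 → 3² + 2² = 9 + 4 = 13
13 = (13)_16 → 13² = 169  — 169 already appeared earlier.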